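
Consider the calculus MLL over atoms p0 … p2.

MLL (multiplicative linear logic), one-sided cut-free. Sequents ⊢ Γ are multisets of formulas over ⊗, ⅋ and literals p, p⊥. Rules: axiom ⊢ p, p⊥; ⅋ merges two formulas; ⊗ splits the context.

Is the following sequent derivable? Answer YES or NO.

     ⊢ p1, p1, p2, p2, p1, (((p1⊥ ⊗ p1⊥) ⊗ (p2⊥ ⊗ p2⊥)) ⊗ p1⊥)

Derivation (root first):
[⊗]  ⊢ p1, p1, p2, p2, p1, (((p1⊥ ⊗ p1⊥) ⊗ (p2⊥ ⊗ p2⊥)) ⊗ p1⊥)
  [⊗]  ⊢ p1, p1, p2, p2, ((p1⊥ ⊗ p1⊥) ⊗ (p2⊥ ⊗ p2⊥))
    [⊗]  ⊢ p1, p1, (p1⊥ ⊗ p1⊥)
      [Ax]  ⊢ p1, p1⊥
      [Ax]  ⊢ p1, p1⊥
    [⊗]  ⊢ p2, p2, (p2⊥ ⊗ p2⊥)
      [Ax]  ⊢ p2, p2⊥
      [Ax]  ⊢ p2, p2⊥
  [Ax]  ⊢ p1, p1⊥

Result: YES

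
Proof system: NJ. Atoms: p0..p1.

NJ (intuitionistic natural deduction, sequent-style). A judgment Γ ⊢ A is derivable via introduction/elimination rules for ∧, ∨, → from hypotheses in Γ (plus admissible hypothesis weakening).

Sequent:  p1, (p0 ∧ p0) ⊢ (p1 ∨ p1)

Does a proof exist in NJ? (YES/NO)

Derivation (root first):
[∨I₁] p1, (p0 ∧ p0) ⊢ (p1 ∨ p1)
  [Wk] p1, (p0 ∧ p0) ⊢ p1
    [Ax] p1 ⊢ p1

Result: YES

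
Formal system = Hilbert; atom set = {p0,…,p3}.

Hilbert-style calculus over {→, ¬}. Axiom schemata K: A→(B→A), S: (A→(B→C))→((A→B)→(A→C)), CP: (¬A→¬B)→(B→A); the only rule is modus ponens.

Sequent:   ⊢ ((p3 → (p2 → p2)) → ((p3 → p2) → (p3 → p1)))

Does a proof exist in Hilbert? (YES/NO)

Search for a countermodel by truth-table:
  v=0000: Γ:[] Δ:[((p3 → (p2 → p2)) → ((p3 → p2) → (p3 → p1)))=T] refutes=False
  v=0001: Γ:[] Δ:[((p3 → (p2 → p2)) → ((p3 → p2) → (p3 → p1)))=T] refutes=False
  v=0010: Γ:[] Δ:[((p3 → (p2 → p2)) → ((p3 → p2) → (p3 → p1)))=T] refutes=False
  v=0011: Γ:[] Δ:[((p3 → (p2 → p2)) → ((p3 → p2) → (p3 → p1)))=F] refutes=True  ← countermodel

Result: NO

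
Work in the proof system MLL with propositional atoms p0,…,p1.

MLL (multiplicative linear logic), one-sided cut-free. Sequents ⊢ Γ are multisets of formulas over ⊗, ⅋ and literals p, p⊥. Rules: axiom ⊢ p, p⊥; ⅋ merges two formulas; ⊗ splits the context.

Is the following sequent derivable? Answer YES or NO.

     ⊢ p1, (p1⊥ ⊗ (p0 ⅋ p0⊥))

Derivation (root first):
[⊗]  ⊢ p1, (p1⊥ ⊗ (p0 ⅋ p0⊥))
  [Ax]  ⊢ p1, p1⊥
  [⅋]  ⊢ (p0 ⅋ p0⊥)
    [Ax]  ⊢ p0, p0⊥

Result: YES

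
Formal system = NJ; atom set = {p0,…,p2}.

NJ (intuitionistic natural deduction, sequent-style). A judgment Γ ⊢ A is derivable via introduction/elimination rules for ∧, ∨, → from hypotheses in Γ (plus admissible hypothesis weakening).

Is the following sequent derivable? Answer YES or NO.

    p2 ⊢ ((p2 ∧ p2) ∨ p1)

Derivation trace:
[∨I₁] p2 ⊢ ((p2 ∧ p2) ∨ p1)
  [∧I] p2 ⊢ (p2 ∧ p2)
    [Ax] p2 ⊢ p2
    [Ax] p2 ⊢ p2

Result: YES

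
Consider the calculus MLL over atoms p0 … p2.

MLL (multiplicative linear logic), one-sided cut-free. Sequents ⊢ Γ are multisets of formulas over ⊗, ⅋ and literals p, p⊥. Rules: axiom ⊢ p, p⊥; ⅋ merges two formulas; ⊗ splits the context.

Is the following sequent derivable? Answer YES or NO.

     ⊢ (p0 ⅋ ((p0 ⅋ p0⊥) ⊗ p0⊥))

Proof tree:
[⅋]  ⊢ (p0 ⅋ ((p0 ⅋ p0⊥) ⊗ p0⊥))
  [⊗]  ⊢ p0, ((p0 ⅋ p0⊥) ⊗ p0⊥)
    [⅋]  ⊢ (p0 ⅋ p0⊥)
      [Ax]  ⊢ p0, p0⊥
    [Ax]  ⊢ p0, p0⊥

Result: YES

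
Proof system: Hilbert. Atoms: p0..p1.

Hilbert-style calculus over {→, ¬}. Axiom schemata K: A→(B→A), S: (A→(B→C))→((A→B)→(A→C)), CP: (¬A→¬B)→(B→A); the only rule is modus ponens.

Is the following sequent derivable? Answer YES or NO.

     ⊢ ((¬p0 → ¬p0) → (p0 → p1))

Search for a countermodel by truth-table:
  v=00: Γ:[] Δ:[((¬p0 → ¬p0) → (p0 → p1))=T] refutes=False
  v=01: Γ:[] Δ:[((¬p0 → ¬p0) → (p0 → p1))=T] refutes=False
  v=10: Γ:[] Δ:[((¬p0 → ¬p0) → (p0 → p1))=F] refutes=True  ← countermodel

Result: NO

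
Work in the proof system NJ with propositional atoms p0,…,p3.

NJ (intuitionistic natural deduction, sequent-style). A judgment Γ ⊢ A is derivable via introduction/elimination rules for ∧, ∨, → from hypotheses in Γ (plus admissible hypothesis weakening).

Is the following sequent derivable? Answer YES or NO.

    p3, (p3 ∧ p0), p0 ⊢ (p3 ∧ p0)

Proof tree:
[∧I] p3, (p3 ∧ p0), p0 ⊢ (p3 ∧ p0)
  [Wk] p3, (p3 ∧ p0) ⊢ p3
    [Ax] p3 ⊢ p3
  [Ax] p0 ⊢ p0

Result: YES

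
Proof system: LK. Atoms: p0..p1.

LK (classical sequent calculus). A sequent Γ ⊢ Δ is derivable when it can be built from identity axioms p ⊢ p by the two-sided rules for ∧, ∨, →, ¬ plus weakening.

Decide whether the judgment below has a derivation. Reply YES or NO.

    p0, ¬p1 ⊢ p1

Search for a countermodel by truth-table:
  v=00: Γ:[p0=F, ¬p1=T] Δ:[p1=F] refutes=False
  v=01: Γ:[p0=F, ¬p1=F] Δ:[p1=T] refutes=False
  v=10: Γ:[p0=T, ¬p1=T] Δ:[p1=F] refutes=True  ← countermodel

Result: NO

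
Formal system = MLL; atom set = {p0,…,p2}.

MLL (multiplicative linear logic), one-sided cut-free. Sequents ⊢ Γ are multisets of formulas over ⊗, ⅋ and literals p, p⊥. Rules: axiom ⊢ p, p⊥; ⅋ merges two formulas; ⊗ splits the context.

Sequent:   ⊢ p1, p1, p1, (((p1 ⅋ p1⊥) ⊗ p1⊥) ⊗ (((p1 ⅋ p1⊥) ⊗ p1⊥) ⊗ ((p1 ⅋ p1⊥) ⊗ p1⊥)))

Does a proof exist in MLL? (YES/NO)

Derivation trace:
[⊗]  ⊢ p1, p1, p1, (((p1 ⅋ p1⊥) ⊗ p1⊥) ⊗ (((p1 ⅋ p1⊥) ⊗ p1⊥) ⊗ ((p1 ⅋ p1⊥) ⊗ p1⊥)))
  [⊗]  ⊢ p1, ((p1 ⅋ p1⊥) ⊗ p1⊥)
    [⅋]  ⊢ (p1 ⅋ p1⊥)
      [Ax]  ⊢ p1, p1⊥
    [Ax]  ⊢ p1, p1⊥
  [⊗]  ⊢ p1, p1, (((p1 ⅋ p1⊥) ⊗ p1⊥) ⊗ ((p1 ⅋ p1⊥) ⊗ p1⊥))
    [⊗]  ⊢ p1, ((p1 ⅋ p1⊥) ⊗ p1⊥)
      [⅋]  ⊢ (p1 ⅋ p1⊥)
        [Ax]  ⊢ p1, p1⊥
      [Ax]  ⊢ p1, p1⊥
    [⊗]  ⊢ p1, ((p1 ⅋ p1⊥) ⊗ p1⊥)
      [⅋]  ⊢ (p1 ⅋ p1⊥)
        [Ax]  ⊢ p1, p1⊥
      [Ax]  ⊢ p1, p1⊥

Result: YES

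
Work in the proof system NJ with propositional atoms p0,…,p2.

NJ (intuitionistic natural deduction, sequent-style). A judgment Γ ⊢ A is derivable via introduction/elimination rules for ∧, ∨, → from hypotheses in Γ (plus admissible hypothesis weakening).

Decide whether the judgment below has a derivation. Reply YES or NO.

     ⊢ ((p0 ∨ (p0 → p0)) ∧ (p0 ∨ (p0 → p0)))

Proof tree:
[∧I]  ⊢ ((p0 ∨ (p0 → p0)) ∧ (p0 ∨ (p0 → p0)))
  [∨I₂]  ⊢ (p0 ∨ (p0 → p0))
    [→I]  ⊢ (p0 → p0)
      [Ax] p0 ⊢ p0
  [∨I₂]  ⊢ (p0 ∨ (p0 → p0))
    [→I]  ⊢ (p0 → p0)
      [Ax] p0 ⊢ p0

Result: YES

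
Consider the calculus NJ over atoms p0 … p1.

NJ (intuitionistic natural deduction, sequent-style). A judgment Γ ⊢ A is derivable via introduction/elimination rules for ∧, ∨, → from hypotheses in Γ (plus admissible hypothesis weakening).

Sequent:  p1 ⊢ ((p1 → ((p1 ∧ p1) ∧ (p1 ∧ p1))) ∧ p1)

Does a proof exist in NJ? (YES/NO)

Derivation trace:
[∧I] p1 ⊢ ((p1 → ((p1 ∧ p1) ∧ (p1 ∧ p1))) ∧ p1)
  [→I]  ⊢ (p1 → ((p1 ∧ p1) ∧ (p1 ∧ p1)))
    [∧I] p1 ⊢ ((p1 ∧ p1) ∧ (p1 ∧ p1))
      [∧I] p1 ⊢ (p1 ∧ p1)
        [Ax] p1 ⊢ p1
        [Ax] p1 ⊢ p1
      [∧I] p1 ⊢ (p1 ∧ p1)
        [Ax] p1 ⊢ p1
        [Ax] p1 ⊢ p1
  [Ax] p1 ⊢ p1

Result: YES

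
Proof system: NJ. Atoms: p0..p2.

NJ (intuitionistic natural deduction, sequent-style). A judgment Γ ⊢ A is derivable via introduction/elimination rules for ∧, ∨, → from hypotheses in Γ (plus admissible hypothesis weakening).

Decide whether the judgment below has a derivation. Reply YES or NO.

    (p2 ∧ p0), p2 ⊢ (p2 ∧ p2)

Derivation (root first):
[∧I] (p2 ∧ p0), p2 ⊢ (p2 ∧ p2)
  [Wk] p2, (p2 ∧ p0) ⊢ p2
    [Ax] p2 ⊢ p2
  [Wk] p2, (p2 ∧ p0) ⊢ p2
    [Ax] p2 ⊢ p2

Result: YES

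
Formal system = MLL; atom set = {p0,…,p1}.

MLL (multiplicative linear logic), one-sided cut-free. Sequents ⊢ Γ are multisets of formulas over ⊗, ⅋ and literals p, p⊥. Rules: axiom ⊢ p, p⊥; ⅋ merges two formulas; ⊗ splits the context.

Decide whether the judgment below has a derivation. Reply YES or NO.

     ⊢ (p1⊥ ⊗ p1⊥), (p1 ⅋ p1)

Proof tree:
[⅋]  ⊢ (p1⊥ ⊗ p1⊥), (p1 ⅋ p1)
  [⊗]  ⊢ p1, p1, (p1⊥ ⊗ p1⊥)
    [Ax]  ⊢ p1, p1⊥
    [Ax]  ⊢ p1, p1⊥

Result: YES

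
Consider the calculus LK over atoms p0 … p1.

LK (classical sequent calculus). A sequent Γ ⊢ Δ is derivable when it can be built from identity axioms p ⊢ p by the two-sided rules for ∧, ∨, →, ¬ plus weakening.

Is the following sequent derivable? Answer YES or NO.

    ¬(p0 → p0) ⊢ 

Derivation trace:
[¬L] ¬(p0 → p0) ⊢ 
  [→R]  ⊢ (p0 → p0)
    [Ax] p0 ⊢ p0

Result: YES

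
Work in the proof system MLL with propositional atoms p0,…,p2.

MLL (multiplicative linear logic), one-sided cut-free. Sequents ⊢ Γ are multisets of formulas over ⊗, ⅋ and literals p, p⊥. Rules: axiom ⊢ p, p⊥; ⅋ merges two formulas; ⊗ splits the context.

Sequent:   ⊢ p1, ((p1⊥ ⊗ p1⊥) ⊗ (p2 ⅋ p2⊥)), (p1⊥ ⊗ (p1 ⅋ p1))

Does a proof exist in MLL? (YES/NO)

Derivation trace:
[⊗]  ⊢ p1, ((p1⊥ ⊗ p1⊥) ⊗ (p2 ⅋ p2⊥)), (p1⊥ ⊗ (p1 ⅋ p1))
  [Ax]  ⊢ p1, p1⊥
  [⅋]  ⊢ ((p1⊥ ⊗ p1⊥) ⊗ (p2 ⅋ p2⊥)), (p1 ⅋ p1)
    [⊗]  ⊢ p1, p1, ((p1⊥ ⊗ p1⊥) ⊗ (p2 ⅋ p2⊥))
      [⊗]  ⊢ p1, p1, (p1⊥ ⊗ p1⊥)
        [Ax]  ⊢ p1, p1⊥
        [Ax]  ⊢ p1, p1⊥
      [⅋]  ⊢ (p2 ⅋ p2⊥)
        [Ax]  ⊢ p2, p2⊥

Result: YES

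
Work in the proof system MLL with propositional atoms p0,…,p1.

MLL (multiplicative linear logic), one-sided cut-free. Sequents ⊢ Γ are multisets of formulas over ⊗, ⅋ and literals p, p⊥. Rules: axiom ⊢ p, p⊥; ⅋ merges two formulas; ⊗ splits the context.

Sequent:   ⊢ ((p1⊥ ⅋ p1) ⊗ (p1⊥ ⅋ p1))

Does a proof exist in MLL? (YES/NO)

Derivation trace:
[⊗]  ⊢ ((p1⊥ ⅋ p1) ⊗ (p1⊥ ⅋ p1))
  [⅋]  ⊢ (p1⊥ ⅋ p1)
    [Ax]  ⊢ p1, p1⊥
  [⅋]  ⊢ (p1⊥ ⅋ p1)
    [Ax]  ⊢ p1, p1⊥

Result: YES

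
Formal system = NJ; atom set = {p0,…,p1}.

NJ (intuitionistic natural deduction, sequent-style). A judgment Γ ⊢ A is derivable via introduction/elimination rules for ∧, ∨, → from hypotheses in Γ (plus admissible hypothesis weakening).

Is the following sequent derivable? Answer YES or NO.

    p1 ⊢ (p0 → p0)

Derivation trace:
[Wk] p1 ⊢ (p0 → p0)
  [→I]  ⊢ (p0 → p0)
    [Ax] p0 ⊢ p0

Result: YES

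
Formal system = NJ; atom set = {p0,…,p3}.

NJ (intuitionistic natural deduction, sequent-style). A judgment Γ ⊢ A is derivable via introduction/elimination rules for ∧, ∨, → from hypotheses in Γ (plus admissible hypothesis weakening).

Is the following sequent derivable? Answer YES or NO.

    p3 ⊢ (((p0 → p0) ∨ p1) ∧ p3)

Proof tree:
[∧I] p3 ⊢ (((p0 → p0) ∨ p1) ∧ p3)
  [∨I₁]  ⊢ ((p0 → p0) ∨ p1)
    [→I]  ⊢ (p0 → p0)
      [Ax] p0 ⊢ p0
  [Ax] p3 ⊢ p3

Result: YES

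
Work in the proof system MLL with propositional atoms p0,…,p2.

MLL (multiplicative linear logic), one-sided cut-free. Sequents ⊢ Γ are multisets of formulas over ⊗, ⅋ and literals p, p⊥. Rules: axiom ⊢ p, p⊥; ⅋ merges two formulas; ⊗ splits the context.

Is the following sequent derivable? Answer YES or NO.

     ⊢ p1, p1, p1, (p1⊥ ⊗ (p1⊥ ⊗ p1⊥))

Derivation (root first):
[⊗]  ⊢ p1, p1, p1, (p1⊥ ⊗ (p1⊥ ⊗ p1⊥))
  [Ax]  ⊢ p1, p1⊥
  [⊗]  ⊢ p1, p1, (p1⊥ ⊗ p1⊥)
    [Ax]  ⊢ p1, p1⊥
    [Ax]  ⊢ p1, p1⊥

Result: YES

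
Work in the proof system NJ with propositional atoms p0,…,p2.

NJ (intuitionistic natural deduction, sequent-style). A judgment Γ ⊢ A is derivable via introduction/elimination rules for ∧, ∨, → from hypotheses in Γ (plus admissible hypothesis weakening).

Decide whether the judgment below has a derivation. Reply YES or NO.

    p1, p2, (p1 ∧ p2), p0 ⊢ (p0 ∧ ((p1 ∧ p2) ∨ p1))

Derivation (root first):
[∧I] p1, p2, (p1 ∧ p2), p0 ⊢ (p0 ∧ ((p1 ∧ p2) ∨ p1))
  [Ax] p0 ⊢ p0
  [Wk] p1, p2, (p1 ∧ p2) ⊢ ((p1 ∧ p2) ∨ p1)
    [∨I₁] p1, p2 ⊢ ((p1 ∧ p2) ∨ p1)
      [∧I] p1, p2 ⊢ (p1 ∧ p2)
        [Ax] p1 ⊢ p1
        [Ax] p2 ⊢ p2

Result: YES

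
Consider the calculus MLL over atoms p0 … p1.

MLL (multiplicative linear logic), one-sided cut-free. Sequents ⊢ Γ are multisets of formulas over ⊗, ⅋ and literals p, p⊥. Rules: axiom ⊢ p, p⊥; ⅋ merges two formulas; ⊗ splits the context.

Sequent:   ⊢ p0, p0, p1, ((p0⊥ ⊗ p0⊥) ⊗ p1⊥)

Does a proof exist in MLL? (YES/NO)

Proof tree:
[⊗]  ⊢ p0, p0, p1, ((p0⊥ ⊗ p0⊥) ⊗ p1⊥)
  [⊗]  ⊢ p0, p0, (p0⊥ ⊗ p0⊥)
    [Ax]  ⊢ p0, p0⊥
    [Ax]  ⊢ p0, p0⊥
  [Ax]  ⊢ p1, p1⊥

Result: YES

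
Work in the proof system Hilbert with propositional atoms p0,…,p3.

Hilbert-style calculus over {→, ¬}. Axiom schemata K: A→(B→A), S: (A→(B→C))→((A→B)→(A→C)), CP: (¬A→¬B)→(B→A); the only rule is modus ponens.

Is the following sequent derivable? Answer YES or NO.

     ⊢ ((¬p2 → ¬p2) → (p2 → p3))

Enumerate valuations to refute Γ ⊢ Δ:
  v=0000: Γ:[] Δ:[((¬p2 → ¬p2) → (p2 → p3))=T] refutes=False
  v=0001: Γ:[] Δ:[((¬p2 → ¬p2) → (p2 → p3))=T] refutes=False
  v=0010: Γ:[] Δ:[((¬p2 → ¬p2) → (p2 → p3))=F] refutes=True  ← countermodel

Result: NO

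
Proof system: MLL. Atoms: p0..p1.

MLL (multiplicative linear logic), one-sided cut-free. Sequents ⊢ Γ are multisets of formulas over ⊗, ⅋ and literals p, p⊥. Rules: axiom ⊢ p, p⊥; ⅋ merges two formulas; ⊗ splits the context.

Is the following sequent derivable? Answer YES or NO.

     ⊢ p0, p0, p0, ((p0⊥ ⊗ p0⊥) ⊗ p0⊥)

Derivation trace:
[⊗]  ⊢ p0, p0, p0, ((p0⊥ ⊗ p0⊥) ⊗ p0⊥)
  [⊗]  ⊢ p0, p0, (p0⊥ ⊗ p0⊥)
    [Ax]  ⊢ p0, p0⊥
    [Ax]  ⊢ p0, p0⊥
  [Ax]  ⊢ p0, p0⊥

Result: YES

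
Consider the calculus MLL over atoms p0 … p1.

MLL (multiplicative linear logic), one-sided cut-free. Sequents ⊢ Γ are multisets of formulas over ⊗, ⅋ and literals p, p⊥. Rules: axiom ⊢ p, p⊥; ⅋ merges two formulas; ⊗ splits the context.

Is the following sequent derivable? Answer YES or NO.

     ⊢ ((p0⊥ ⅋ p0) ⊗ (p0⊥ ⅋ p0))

Derivation (root first):
[⊗]  ⊢ ((p0⊥ ⅋ p0) ⊗ (p0⊥ ⅋ p0))
  [⅋]  ⊢ (p0⊥ ⅋ p0)
    [Ax]  ⊢ p0, p0⊥
  [⅋]  ⊢ (p0⊥ ⅋ p0)
    [Ax]  ⊢ p0, p0⊥

Result: YES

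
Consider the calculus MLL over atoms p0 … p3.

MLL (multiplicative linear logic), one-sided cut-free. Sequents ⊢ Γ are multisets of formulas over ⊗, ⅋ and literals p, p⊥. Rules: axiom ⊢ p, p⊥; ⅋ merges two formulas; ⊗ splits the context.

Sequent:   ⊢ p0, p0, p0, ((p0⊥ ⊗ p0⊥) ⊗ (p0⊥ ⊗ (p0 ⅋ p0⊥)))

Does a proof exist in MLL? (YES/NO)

Derivation (root first):
[⊗]  ⊢ p0, p0, p0, ((p0⊥ ⊗ p0⊥) ⊗ (p0⊥ ⊗ (p0 ⅋ p0⊥)))
  [⊗]  ⊢ p0, p0, (p0⊥ ⊗ p0⊥)
    [Ax]  ⊢ p0, p0⊥
    [Ax]  ⊢ p0, p0⊥
  [⊗]  ⊢ p0, (p0⊥ ⊗ (p0 ⅋ p0⊥))
    [Ax]  ⊢ p0, p0⊥
    [⅋]  ⊢ (p0 ⅋ p0⊥)
      [Ax]  ⊢ p0, p0⊥

Result: YES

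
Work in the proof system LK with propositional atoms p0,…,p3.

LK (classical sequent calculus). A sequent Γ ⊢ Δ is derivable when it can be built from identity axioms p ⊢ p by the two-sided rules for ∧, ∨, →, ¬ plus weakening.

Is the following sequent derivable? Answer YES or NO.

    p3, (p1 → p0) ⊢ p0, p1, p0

Enumerate valuations to refute Γ ⊢ Δ:
  v=0000: Γ:[p3=F, (p1 → p0)=T] Δ:[p0=F, p1=F, p0=F] refutes=False
  v=0001: Γ:[p3=T, (p1 → p0)=T] Δ:[p0=F, p1=F, p0=F] refutes=True  ← countermodel

Result: NO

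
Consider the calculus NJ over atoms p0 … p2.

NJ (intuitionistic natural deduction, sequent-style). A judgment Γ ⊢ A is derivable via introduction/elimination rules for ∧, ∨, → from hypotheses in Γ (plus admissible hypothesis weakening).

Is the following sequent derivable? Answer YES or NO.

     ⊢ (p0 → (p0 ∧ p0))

Proof tree:
[→I]  ⊢ (p0 → (p0 ∧ p0))
  [∧I] p0 ⊢ (p0 ∧ p0)
    [Ax] p0 ⊢ p0
    [Ax] p0 ⊢ p0

Result: YES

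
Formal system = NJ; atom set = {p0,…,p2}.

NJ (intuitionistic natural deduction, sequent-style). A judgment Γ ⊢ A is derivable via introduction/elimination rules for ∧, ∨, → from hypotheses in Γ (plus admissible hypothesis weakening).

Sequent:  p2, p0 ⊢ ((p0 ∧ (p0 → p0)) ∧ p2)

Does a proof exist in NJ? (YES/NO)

Proof tree:
[∧I] p2, p0 ⊢ ((p0 ∧ (p0 → p0)) ∧ p2)
  [∧I] p0 ⊢ (p0 ∧ (p0 → p0))
    [Ax] p0 ⊢ p0
    [→I]  ⊢ (p0 → p0)
      [Ax] p0 ⊢ p0
  [Ax] p2 ⊢ p2

Result: YES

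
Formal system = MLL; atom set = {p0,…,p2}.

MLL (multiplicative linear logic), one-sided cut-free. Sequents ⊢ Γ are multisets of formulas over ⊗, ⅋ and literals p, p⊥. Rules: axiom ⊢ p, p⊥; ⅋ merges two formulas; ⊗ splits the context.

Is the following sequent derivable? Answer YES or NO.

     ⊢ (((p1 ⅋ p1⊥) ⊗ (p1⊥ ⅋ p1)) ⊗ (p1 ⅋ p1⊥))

Derivation (root first):
[⊗]  ⊢ (((p1 ⅋ p1⊥) ⊗ (p1⊥ ⅋ p1)) ⊗ (p1 ⅋ p1⊥))
  [⊗]  ⊢ ((p1 ⅋ p1⊥) ⊗ (p1⊥ ⅋ p1))
    [⅋]  ⊢ (p1 ⅋ p1⊥)
      [Ax]  ⊢ p1, p1⊥
    [⅋]  ⊢ (p1⊥ ⅋ p1)
      [Ax]  ⊢ p1, p1⊥
  [⅋]  ⊢ (p1 ⅋ p1⊥)
    [Ax]  ⊢ p1, p1⊥

Result: YES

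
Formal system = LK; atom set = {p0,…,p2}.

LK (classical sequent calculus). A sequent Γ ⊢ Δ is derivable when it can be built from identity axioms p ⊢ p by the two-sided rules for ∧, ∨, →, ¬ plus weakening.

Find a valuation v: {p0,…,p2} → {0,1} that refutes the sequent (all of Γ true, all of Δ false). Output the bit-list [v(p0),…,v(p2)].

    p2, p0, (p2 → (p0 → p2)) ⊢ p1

Search for a countermodel by truth-table:
  v=000: Γ:[p2=F, p0=F, (p2 → (p0 → p2))=T] Δ:[p1=F] refutes=False
  v=001: Γ:[p2=T, p0=F, (p2 → (p0 → p2))=T] Δ:[p1=F] refutes=False
  v=010: Γ:[p2=F, p0=F, (p2 → (p0 → p2))=T] Δ:[p1=T] refutes=False
  v=011: Γ:[p2=T, p0=F, (p2 → (p0 → p2))=T] Δ:[p1=T] refutes=False
  v=100: Γ:[p2=F, p0=T, (p2 → (p0 → p2))=T] Δ:[p1=F] refutes=False
  v=101: Γ:[p2=T, p0=T, (p2 → (p0 → p2))=T] Δ:[p1=F] refutes=True  ← countermodel

Result: [1, 0, 1]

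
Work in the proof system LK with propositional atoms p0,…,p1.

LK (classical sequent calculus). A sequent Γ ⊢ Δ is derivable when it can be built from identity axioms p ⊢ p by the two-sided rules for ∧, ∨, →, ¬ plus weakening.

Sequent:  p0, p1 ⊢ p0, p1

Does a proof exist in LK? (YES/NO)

Proof tree:
[WL] p0, p1 ⊢ p0, p1
  [WR] p0 ⊢ p0, p1
    [Ax] p0 ⊢ p0

Result: YES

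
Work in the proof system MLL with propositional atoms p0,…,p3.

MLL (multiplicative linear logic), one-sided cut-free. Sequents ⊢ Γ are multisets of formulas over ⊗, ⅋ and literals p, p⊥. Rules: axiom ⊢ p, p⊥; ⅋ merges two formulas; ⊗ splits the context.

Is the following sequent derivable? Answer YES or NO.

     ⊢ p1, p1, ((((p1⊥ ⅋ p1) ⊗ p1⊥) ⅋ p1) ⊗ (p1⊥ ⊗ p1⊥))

Proof tree:
[⊗]  ⊢ p1, p1, ((((p1⊥ ⅋ p1) ⊗ p1⊥) ⅋ p1) ⊗ (p1⊥ ⊗ p1⊥))
  [⅋]  ⊢ (((p1⊥ ⅋ p1) ⊗ p1⊥) ⅋ p1)
    [⊗]  ⊢ p1, ((p1⊥ ⅋ p1) ⊗ p1⊥)
      [⅋]  ⊢ (p1⊥ ⅋ p1)
        [Ax]  ⊢ p1, p1⊥
      [Ax]  ⊢ p1, p1⊥
  [⊗]  ⊢ p1, p1, (p1⊥ ⊗ p1⊥)
    [Ax]  ⊢ p1, p1⊥
    [Ax]  ⊢ p1, p1⊥

Result: YES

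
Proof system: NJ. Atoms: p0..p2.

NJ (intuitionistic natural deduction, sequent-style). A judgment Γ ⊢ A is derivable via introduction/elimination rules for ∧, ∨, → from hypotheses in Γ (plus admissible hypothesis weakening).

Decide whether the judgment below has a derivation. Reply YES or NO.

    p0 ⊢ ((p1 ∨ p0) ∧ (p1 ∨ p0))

Proof tree:
[∧I] p0 ⊢ ((p1 ∨ p0) ∧ (p1 ∨ p0))
  [∨I₂] p0 ⊢ (p1 ∨ p0)
    [Ax] p0 ⊢ p0
  [∨I₂] p0 ⊢ (p1 ∨ p0)
    [Ax] p0 ⊢ p0

Result: YES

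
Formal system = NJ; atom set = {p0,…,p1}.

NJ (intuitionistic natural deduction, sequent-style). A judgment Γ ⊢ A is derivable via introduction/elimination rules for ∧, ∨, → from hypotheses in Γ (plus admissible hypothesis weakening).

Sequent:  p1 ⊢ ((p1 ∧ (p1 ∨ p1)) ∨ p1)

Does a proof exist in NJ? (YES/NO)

Derivation trace:
[∨I₁] p1 ⊢ ((p1 ∧ (p1 ∨ p1)) ∨ p1)
  [∧I] p1 ⊢ (p1 ∧ (p1 ∨ p1))
    [Ax] p1 ⊢ p1
    [∨I₁] p1 ⊢ (p1 ∨ p1)
      [Ax] p1 ⊢ p1

Result: YES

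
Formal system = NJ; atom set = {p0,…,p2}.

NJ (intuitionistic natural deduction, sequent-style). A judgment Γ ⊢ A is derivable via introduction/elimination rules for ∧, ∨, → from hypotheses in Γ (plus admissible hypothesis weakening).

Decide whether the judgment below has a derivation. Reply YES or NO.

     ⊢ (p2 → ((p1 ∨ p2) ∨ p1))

Derivation (root first):
[→I]  ⊢ (p2 → ((p1 ∨ p2) ∨ p1))
  [∨I₁] p2 ⊢ ((p1 ∨ p2) ∨ p1)
    [∨I₂] p2 ⊢ (p1 ∨ p2)
      [Ax] p2 ⊢ p2

Result: YES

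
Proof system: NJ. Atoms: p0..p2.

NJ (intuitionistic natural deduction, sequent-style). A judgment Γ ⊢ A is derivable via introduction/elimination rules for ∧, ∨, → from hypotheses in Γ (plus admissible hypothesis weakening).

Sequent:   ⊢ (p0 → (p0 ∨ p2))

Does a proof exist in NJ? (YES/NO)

Derivation (root first):
[→I]  ⊢ (p0 → (p0 ∨ p2))
  [∨I₁] p0 ⊢ (p0 ∨ p2)
    [Ax] p0 ⊢ p0

Result: YES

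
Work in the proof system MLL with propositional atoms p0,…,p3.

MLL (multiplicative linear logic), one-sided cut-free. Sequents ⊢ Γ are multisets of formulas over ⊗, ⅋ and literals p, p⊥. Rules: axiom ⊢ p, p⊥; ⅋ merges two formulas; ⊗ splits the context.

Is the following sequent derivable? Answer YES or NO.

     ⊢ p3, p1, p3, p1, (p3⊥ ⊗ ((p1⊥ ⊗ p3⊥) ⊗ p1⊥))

Proof tree:
[⊗]  ⊢ p3, p1, p3, p1, (p3⊥ ⊗ ((p1⊥ ⊗ p3⊥) ⊗ p1⊥))
  [Ax]  ⊢ p3, p3⊥
  [⊗]  ⊢ p1, p3, p1, ((p1⊥ ⊗ p3⊥) ⊗ p1⊥)
    [⊗]  ⊢ p1, p3, (p1⊥ ⊗ p3⊥)
      [Ax]  ⊢ p1, p1⊥
      [Ax]  ⊢ p3, p3⊥
    [Ax]  ⊢ p1, p1⊥

Result: YES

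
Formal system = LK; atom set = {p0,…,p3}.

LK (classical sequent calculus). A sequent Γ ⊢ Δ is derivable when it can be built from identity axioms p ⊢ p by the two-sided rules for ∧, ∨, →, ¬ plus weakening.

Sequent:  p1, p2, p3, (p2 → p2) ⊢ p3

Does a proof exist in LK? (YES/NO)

Derivation (root first):
[→L] p1, p2, p3, (p2 → p2) ⊢ p3
  [WR] p3 ⊢ p3, p2
    [Ax] p3 ⊢ p3
  [WL] p3, p1, p2, p2 ⊢ p3
    [WL] p3, p1, p2 ⊢ p3
      [WL] p3, p1 ⊢ p3
        [Ax] p3 ⊢ p3

Result: YES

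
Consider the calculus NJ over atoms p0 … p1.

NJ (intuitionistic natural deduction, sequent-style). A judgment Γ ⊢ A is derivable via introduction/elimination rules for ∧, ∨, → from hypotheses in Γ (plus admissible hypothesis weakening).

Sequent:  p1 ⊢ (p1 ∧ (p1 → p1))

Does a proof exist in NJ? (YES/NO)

Derivation (root first):
[∧I] p1 ⊢ (p1 ∧ (p1 → p1))
  [Ax] p1 ⊢ p1
  [→I]  ⊢ (p1 → p1)
    [Ax] p1 ⊢ p1

Result: YES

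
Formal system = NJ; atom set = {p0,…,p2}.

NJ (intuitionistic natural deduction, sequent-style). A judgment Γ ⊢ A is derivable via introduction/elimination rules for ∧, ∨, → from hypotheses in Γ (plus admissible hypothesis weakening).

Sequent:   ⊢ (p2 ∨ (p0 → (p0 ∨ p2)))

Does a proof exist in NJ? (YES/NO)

Derivation (root first):
[∨I₂]  ⊢ (p2 ∨ (p0 → (p0 ∨ p2)))
  [→I]  ⊢ (p0 → (p0 ∨ p2))
    [∨I₁] p0 ⊢ (p0 ∨ p2)
      [Ax] p0 ⊢ p0

Result: YES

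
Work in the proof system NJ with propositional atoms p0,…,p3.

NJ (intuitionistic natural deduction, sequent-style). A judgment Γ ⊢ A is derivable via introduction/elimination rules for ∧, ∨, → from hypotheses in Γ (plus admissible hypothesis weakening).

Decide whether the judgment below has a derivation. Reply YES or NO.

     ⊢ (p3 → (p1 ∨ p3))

Derivation (root first):
[→I]  ⊢ (p3 → (p1 ∨ p3))
  [→E] p3 ⊢ (p1 ∨ p3)
    [→I]  ⊢ (p3 → (p1 ∨ p3))
      [∨I₂] p3 ⊢ (p1 ∨ p3)
        [Ax] p3 ⊢ p3
    [Ax] p3 ⊢ p3

Result: YES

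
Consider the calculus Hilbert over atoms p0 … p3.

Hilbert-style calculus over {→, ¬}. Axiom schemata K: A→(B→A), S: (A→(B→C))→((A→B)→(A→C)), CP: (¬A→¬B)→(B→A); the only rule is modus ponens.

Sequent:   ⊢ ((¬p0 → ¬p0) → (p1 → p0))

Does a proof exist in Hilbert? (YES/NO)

Truth-table refutation:
  v=0000: Γ:[] Δ:[((¬p0 → ¬p0) → (p1 → p0))=T] refutes=False
  v=0001: Γ:[] Δ:[((¬p0 → ¬p0) → (p1 → p0))=T] refutes=False
  v=0010: Γ:[] Δ:[((¬p0 → ¬p0) → (p1 → p0))=T] refutes=False
  v=0011: Γ:[] Δ:[((¬p0 → ¬p0) → (p1 → p0))=T] refutes=False
  v=0100: Γ:[] Δ:[((¬p0 → ¬p0) → (p1 → p0))=F] refutes=True  ← countermodel

Result: NO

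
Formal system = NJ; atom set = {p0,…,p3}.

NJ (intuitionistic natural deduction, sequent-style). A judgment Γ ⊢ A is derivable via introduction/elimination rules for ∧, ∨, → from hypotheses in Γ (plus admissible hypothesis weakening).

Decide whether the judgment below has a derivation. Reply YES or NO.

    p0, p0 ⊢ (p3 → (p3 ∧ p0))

Proof tree:
[Wk] p0, p0 ⊢ (p3 → (p3 ∧ p0))
  [→I] p0 ⊢ (p3 → (p3 ∧ p0))
    [∧I] p3, p0 ⊢ (p3 ∧ p0)
      [Ax] p3 ⊢ p3
      [Ax] p0 ⊢ p0

Result: YES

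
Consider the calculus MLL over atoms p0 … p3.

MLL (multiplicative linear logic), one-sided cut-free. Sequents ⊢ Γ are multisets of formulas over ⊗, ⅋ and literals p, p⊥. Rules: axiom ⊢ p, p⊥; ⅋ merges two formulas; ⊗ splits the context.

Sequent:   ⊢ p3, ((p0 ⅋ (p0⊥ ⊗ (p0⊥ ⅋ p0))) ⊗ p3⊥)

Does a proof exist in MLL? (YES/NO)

Proof tree:
[⊗]  ⊢ p3, ((p0 ⅋ (p0⊥ ⊗ (p0⊥ ⅋ p0))) ⊗ p3⊥)
  [⅋]  ⊢ (p0 ⅋ (p0⊥ ⊗ (p0⊥ ⅋ p0)))
    [⊗]  ⊢ p0, (p0⊥ ⊗ (p0⊥ ⅋ p0))
      [Ax]  ⊢ p0, p0⊥
      [⅋]  ⊢ (p0⊥ ⅋ p0)
        [Ax]  ⊢ p0, p0⊥
  [Ax]  ⊢ p3, p3⊥

Result: YES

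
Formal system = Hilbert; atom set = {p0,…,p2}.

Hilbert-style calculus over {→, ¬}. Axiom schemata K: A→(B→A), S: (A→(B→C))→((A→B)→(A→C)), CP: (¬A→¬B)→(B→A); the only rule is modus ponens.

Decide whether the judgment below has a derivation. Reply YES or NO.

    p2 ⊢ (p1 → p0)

Truth-table refutation:
  v=000: Γ:[p2=F] Δ:[(p1 → p0)=T] refutes=False
  v=001: Γ:[p2=T] Δ:[(p1 → p0)=T] refutes=False
  v=010: Γ:[p2=F] Δ:[(p1 → p0)=F] refutes=False
  v=011: Γ:[p2=T] Δ:[(p1 → p0)=F] refutes=True  ← countermodel

Result: NO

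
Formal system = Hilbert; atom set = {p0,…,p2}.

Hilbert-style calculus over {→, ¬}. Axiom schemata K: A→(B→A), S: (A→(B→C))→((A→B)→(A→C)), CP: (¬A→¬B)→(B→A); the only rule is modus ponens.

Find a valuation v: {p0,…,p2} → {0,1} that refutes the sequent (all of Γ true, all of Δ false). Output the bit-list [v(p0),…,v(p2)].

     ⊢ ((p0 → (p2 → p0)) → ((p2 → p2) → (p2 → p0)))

Search for a countermodel by truth-table:
  v=000: Γ:[] Δ:[((p0 → (p2 → p0)) → ((p2 → p2) → (p2 → p0)))=T] refutes=False
  v=001: Γ:[] Δ:[((p0 → (p2 → p0)) → ((p2 → p2) → (p2 → p0)))=F] refutes=True  ← countermodel

Result: [0, 0, 1]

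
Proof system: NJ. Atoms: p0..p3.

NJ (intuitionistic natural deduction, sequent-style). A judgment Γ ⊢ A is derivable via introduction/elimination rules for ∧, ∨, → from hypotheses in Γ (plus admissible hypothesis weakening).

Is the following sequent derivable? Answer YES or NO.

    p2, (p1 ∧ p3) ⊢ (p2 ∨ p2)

Proof tree:
[Wk] p2, (p1 ∧ p3) ⊢ (p2 ∨ p2)
  [∨I₂] p2 ⊢ (p2 ∨ p2)
    [Ax] p2 ⊢ p2

Result: YES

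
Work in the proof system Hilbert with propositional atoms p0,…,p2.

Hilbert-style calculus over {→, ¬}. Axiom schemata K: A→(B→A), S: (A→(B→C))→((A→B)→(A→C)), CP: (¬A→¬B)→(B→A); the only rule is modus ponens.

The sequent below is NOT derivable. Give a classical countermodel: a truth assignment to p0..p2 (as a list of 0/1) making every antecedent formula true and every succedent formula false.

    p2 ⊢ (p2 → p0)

Search for a countermodel by truth-table:
  v=000: Γ:[p2=F] Δ:[(p2 → p0)=T] refutes=False
  v=001: Γ:[p2=T] Δ:[(p2 → p0)=F] refutes=True  ← countermodel

Result: [0, 0, 1]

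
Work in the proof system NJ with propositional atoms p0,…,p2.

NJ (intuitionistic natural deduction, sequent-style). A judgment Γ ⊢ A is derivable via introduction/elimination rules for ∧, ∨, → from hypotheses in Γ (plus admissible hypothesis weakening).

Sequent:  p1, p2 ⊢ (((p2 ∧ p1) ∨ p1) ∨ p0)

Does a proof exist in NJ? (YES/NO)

Derivation trace:
[∨I₁] p1, p2 ⊢ (((p2 ∧ p1) ∨ p1) ∨ p0)
  [∨I₁] p1, p2 ⊢ ((p2 ∧ p1) ∨ p1)
    [∧I] p1, p2 ⊢ (p2 ∧ p1)
      [Ax] p2 ⊢ p2
      [Ax] p1 ⊢ p1

Result: YES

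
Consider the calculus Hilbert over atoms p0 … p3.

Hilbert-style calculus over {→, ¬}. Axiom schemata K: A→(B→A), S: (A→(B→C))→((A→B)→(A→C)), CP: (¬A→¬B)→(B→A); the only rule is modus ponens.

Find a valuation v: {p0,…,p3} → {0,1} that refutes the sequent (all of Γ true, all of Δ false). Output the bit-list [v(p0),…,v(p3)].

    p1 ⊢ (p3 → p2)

Search for a countermodel by truth-table:
  v=0000: Γ:[p1=F] Δ:[(p3 → p2)=T] refutes=False
  v=0001: Γ:[p1=F] Δ:[(p3 → p2)=F] refutes=False
  v=0010: Γ:[p1=F] Δ:[(p3 → p2)=T] refutes=False
  v=0011: Γ:[p1=F] Δ:[(p3 → p2)=T] refutes=False
  v=0100: Γ:[p1=T] Δ:[(p3 → p2)=T] refutes=False
  v=0101: Γ:[p1=T] Δ:[(p3 → p2)=F] refutes=True  ← countermodel

Result: [0, 1, 0, 1]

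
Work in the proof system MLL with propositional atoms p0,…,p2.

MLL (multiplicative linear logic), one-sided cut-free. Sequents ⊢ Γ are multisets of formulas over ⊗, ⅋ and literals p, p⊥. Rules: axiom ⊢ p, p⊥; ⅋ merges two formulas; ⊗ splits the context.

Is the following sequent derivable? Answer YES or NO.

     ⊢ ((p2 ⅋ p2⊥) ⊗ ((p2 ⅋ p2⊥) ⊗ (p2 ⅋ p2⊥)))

Derivation trace:
[⊗]  ⊢ ((p2 ⅋ p2⊥) ⊗ ((p2 ⅋ p2⊥) ⊗ (p2 ⅋ p2⊥)))
  [⅋]  ⊢ (p2 ⅋ p2⊥)
    [Ax]  ⊢ p2, p2⊥
  [⊗]  ⊢ ((p2 ⅋ p2⊥) ⊗ (p2 ⅋ p2⊥))
    [⅋]  ⊢ (p2 ⅋ p2⊥)
      [Ax]  ⊢ p2, p2⊥
    [⅋]  ⊢ (p2 ⅋ p2⊥)
      [Ax]  ⊢ p2, p2⊥

Result: YES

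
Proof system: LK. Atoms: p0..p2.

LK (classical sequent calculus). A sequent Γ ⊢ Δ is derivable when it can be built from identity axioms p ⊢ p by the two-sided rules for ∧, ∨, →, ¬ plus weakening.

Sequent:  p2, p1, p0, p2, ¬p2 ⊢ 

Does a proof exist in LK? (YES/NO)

Derivation trace:
[¬L] p2, p1, p0, p2, ¬p2 ⊢ 
  [WL] p2, p1, p0, p2 ⊢ p2
    [WL] p2, p1, p0 ⊢ p2
      [WL] p2, p1 ⊢ p2
        [Ax] p2 ⊢ p2

Result: YES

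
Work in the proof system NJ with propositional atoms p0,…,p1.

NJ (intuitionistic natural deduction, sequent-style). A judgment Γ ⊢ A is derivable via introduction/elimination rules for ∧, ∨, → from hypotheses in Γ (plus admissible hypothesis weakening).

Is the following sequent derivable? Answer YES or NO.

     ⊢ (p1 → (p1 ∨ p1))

Derivation (root first):
[→I]  ⊢ (p1 → (p1 ∨ p1))
  [∨I₁] p1 ⊢ (p1 ∨ p1)
    [Ax] p1 ⊢ p1

Result: YES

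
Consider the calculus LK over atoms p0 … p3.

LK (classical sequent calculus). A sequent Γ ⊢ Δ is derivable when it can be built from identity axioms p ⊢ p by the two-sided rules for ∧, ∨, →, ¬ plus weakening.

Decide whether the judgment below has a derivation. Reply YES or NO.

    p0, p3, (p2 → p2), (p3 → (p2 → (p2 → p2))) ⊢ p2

Search for a countermodel by truth-table:
  v=0000: Γ:[p0=F, p3=F, (p2 → p2)=T, (p3 → (p2 → (p2 → p2)))=T] Δ:[p2=F] refutes=False
  v=0001: Γ:[p0=F, p3=T, (p2 → p2)=T, (p3 → (p2 → (p2 → p2)))=T] Δ:[p2=F] refutes=False
  v=0010: Γ:[p0=F, p3=F, (p2 → p2)=T, (p3 → (p2 → (p2 → p2)))=T] Δ:[p2=T] refutes=False
  v=0011: Γ:[p0=F, p3=T, (p2 → p2)=T, (p3 → (p2 → (p2 → p2)))=T] Δ:[p2=T] refutes=False
  v=0100: Γ:[p0=F, p3=F, (p2 → p2)=T, (p3 → (p2 → (p2 → p2)))=T] Δ:[p2=F] refutes=False
  v=0101: Γ:[p0=F, p3=T, (p2 → p2)=T, (p3 → (p2 → (p2 → p2)))=T] Δ:[p2=F] refutes=False
  v=0110: Γ:[p0=F, p3=F, (p2 → p2)=T, (p3 → (p2 → (p2 → p2)))=T] Δ:[p2=T] refutes=False
  v=0111: Γ:[p0=F, p3=T, (p2 → p2)=T, (p3 → (p2 → (p2 → p2)))=T] Δ:[p2=T] refutes=False
  v=1000: Γ:[p0=T, p3=F, (p2 → p2)=T, (p3 → (p2 → (p2 → p2)))=T] Δ:[p2=F] refutes=False
  v=1001: Γ:[p0=T, p3=T, (p2 → p2)=T, (p3 → (p2 → (p2 → p2)))=T] Δ:[p2=F] refutes=True  ← countermodel

Result: NO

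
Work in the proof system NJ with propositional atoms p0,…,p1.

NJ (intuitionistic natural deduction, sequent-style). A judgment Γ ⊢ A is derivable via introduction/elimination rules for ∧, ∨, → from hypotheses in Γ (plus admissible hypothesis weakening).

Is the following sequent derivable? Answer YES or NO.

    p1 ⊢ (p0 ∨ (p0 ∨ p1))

Proof tree:
[∨I₂] p1 ⊢ (p0 ∨ (p0 ∨ p1))
  [∨I₂] p1 ⊢ (p0 ∨ p1)
    [Ax] p1 ⊢ p1

Result: YES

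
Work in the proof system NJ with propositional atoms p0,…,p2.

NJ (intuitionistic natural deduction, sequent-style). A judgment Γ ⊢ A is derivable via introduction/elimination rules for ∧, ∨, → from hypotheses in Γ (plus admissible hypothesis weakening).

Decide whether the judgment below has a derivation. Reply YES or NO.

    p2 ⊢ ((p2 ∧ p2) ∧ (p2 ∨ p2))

Derivation trace:
[∧I] p2 ⊢ ((p2 ∧ p2) ∧ (p2 ∨ p2))
  [∧I] p2 ⊢ (p2 ∧ p2)
    [Ax] p2 ⊢ p2
    [Ax] p2 ⊢ p2
  [∨I₁] p2 ⊢ (p2 ∨ p2)
    [Ax] p2 ⊢ p2

Result: YES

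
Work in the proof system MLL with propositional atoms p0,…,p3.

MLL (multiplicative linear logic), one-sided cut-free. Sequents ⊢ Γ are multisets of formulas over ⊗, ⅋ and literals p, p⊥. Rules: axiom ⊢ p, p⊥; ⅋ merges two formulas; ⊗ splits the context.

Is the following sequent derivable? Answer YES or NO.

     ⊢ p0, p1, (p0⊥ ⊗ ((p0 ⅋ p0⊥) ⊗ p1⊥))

Derivation (root first):
[⊗]  ⊢ p0, p1, (p0⊥ ⊗ ((p0 ⅋ p0⊥) ⊗ p1⊥))
  [Ax]  ⊢ p0, p0⊥
  [⊗]  ⊢ p1, ((p0 ⅋ p0⊥) ⊗ p1⊥)
    [⅋]  ⊢ (p0 ⅋ p0⊥)
      [Ax]  ⊢ p0, p0⊥
    [Ax]  ⊢ p1, p1⊥

Result: YES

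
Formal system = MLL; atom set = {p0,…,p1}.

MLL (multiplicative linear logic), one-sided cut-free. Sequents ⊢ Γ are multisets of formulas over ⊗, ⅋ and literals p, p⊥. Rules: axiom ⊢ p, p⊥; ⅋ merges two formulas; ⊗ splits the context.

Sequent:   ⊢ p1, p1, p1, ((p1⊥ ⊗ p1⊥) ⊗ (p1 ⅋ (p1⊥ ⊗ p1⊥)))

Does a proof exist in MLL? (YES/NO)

Derivation trace:
[⊗]  ⊢ p1, p1, p1, ((p1⊥ ⊗ p1⊥) ⊗ (p1 ⅋ (p1⊥ ⊗ p1⊥)))
  [⊗]  ⊢ p1, p1, (p1⊥ ⊗ p1⊥)
    [Ax]  ⊢ p1, p1⊥
    [Ax]  ⊢ p1, p1⊥
  [⅋]  ⊢ p1, (p1 ⅋ (p1⊥ ⊗ p1⊥))
    [⊗]  ⊢ p1, p1, (p1⊥ ⊗ p1⊥)
      [Ax]  ⊢ p1, p1⊥
      [Ax]  ⊢ p1, p1⊥

Result: YES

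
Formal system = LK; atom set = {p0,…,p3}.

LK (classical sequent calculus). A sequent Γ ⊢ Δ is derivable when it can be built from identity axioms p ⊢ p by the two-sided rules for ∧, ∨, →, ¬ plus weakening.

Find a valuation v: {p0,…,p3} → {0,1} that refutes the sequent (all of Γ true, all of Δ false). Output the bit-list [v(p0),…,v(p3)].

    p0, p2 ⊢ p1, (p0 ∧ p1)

Truth-table refutation:
  v=0000: Γ:[p0=F, p2=F] Δ:[p1=F, (p0 ∧ p1)=F] refutes=False
  v=0001: Γ:[p0=F, p2=F] Δ:[p1=F, (p0 ∧ p1)=F] refutes=False
  v=0010: Γ:[p0=F, p2=T] Δ:[p1=F, (p0 ∧ p1)=F] refutes=False
  v=0011: Γ:[p0=F, p2=T] Δ:[p1=F, (p0 ∧ p1)=F] refutes=False
  v=0100: Γ:[p0=F, p2=F] Δ:[p1=T, (p0 ∧ p1)=F] refutes=False
  v=0101: Γ:[p0=F, p2=F] Δ:[p1=T, (p0 ∧ p1)=F] refutes=False
  v=0110: Γ:[p0=F, p2=T] Δ:[p1=T, (p0 ∧ p1)=F] refutes=False
  v=0111: Γ:[p0=F, p2=T] Δ:[p1=T, (p0 ∧ p1)=F] refutes=False
  v=1000: Γ:[p0=T, p2=F] Δ:[p1=F, (p0 ∧ p1)=F] refutes=False
  v=1001: Γ:[p0=T, p2=F] Δ:[p1=F, (p0 ∧ p1)=F] refutes=False
  v=1010: Γ:[p0=T, p2=T] Δ:[p1=F, (p0 ∧ p1)=F] refutes=True  ← countermodel

Result: [1, 0, 1, 0]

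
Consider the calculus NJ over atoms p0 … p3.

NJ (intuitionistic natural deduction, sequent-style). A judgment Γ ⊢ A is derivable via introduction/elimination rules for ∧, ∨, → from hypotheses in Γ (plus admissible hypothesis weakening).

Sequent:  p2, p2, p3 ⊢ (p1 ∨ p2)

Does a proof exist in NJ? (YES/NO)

Derivation trace:
[∨I₂] p2, p2, p3 ⊢ (p1 ∨ p2)
  [Wk] p2, p2, p3 ⊢ p2
    [Wk] p2, p2 ⊢ p2
      [Ax] p2 ⊢ p2

Result: YES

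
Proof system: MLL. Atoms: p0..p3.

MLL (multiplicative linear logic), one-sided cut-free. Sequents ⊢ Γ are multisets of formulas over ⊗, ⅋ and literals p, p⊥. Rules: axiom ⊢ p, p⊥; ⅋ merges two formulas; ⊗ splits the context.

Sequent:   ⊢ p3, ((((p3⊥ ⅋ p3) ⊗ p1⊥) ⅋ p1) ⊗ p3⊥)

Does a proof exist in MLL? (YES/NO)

Derivation trace:
[⊗]  ⊢ p3, ((((p3⊥ ⅋ p3) ⊗ p1⊥) ⅋ p1) ⊗ p3⊥)
  [⅋]  ⊢ (((p3⊥ ⅋ p3) ⊗ p1⊥) ⅋ p1)
    [⊗]  ⊢ p1, ((p3⊥ ⅋ p3) ⊗ p1⊥)
      [⅋]  ⊢ (p3⊥ ⅋ p3)
        [Ax]  ⊢ p3, p3⊥
      [Ax]  ⊢ p1, p1⊥
  [Ax]  ⊢ p3, p3⊥

Result: YES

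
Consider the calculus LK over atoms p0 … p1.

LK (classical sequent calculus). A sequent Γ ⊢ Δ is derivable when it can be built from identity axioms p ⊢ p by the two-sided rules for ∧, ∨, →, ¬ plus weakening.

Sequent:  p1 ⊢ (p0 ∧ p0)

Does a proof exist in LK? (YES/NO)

Enumerate valuations to refute Γ ⊢ Δ:
  v=00: Γ:[p1=F] Δ:[(p0 ∧ p0)=F] refutes=False
  v=01: Γ:[p1=T] Δ:[(p0 ∧ p0)=F] refutes=True  ← countermodel

Result: NO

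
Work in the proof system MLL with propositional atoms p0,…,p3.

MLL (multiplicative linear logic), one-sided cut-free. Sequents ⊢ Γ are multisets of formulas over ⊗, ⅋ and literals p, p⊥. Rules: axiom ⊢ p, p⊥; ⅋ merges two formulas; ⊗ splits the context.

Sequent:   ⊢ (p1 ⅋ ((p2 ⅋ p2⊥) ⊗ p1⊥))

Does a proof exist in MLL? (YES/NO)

Proof tree:
[⅋]  ⊢ (p1 ⅋ ((p2 ⅋ p2⊥) ⊗ p1⊥))
  [⊗]  ⊢ p1, ((p2 ⅋ p2⊥) ⊗ p1⊥)
    [⅋]  ⊢ (p2 ⅋ p2⊥)
      [Ax]  ⊢ p2, p2⊥
    [Ax]  ⊢ p1, p1⊥

Result: YES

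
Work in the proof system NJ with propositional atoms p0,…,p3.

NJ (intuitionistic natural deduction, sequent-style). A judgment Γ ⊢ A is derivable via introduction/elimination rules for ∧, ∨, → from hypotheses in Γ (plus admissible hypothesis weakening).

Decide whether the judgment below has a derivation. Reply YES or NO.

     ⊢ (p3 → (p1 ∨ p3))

Derivation trace:
[→I]  ⊢ (p3 → (p1 ∨ p3))
  [∨I₂] p3 ⊢ (p1 ∨ p3)
    [Ax] p3 ⊢ p3

Result: YES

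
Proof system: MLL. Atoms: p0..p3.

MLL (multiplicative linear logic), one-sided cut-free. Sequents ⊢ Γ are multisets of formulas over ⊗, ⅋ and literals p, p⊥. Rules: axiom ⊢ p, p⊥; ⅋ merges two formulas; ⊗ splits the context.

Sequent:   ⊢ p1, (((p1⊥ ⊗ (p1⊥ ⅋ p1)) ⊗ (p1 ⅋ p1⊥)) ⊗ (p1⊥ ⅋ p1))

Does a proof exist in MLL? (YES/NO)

Derivation trace:
[⊗]  ⊢ p1, (((p1⊥ ⊗ (p1⊥ ⅋ p1)) ⊗ (p1 ⅋ p1⊥)) ⊗ (p1⊥ ⅋ p1))
  [⊗]  ⊢ p1, ((p1⊥ ⊗ (p1⊥ ⅋ p1)) ⊗ (p1 ⅋ p1⊥))
    [⊗]  ⊢ p1, (p1⊥ ⊗ (p1⊥ ⅋ p1))
      [Ax]  ⊢ p1, p1⊥
      [⅋]  ⊢ (p1⊥ ⅋ p1)
        [Ax]  ⊢ p1, p1⊥
    [⅋]  ⊢ (p1 ⅋ p1⊥)
      [Ax]  ⊢ p1, p1⊥
  [⅋]  ⊢ (p1⊥ ⅋ p1)
    [Ax]  ⊢ p1, p1⊥

Result: YES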